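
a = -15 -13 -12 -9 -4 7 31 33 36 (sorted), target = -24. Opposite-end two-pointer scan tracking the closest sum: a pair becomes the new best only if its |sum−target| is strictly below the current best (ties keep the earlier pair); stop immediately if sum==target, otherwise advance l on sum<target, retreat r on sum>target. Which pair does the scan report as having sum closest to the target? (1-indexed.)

[1,9] -15+36=21 d=45 * → r--
[1,8] -15+33=18 d=42 * → r--
[1,7] -15+31=16 d=40 * → r--
[1,6] -15+7=-8 d=16 * → r--
[1,5] -15+-4=-19 d=5 * → r--
[1,4] -15+-9=-24 d=0 * → stop

pair (-15, -9) with sum -24 (|Δ|=0)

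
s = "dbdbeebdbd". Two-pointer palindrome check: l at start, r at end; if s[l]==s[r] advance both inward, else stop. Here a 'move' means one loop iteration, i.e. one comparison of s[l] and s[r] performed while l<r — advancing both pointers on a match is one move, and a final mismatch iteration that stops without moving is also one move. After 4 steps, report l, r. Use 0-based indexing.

l=4, r=5

l=0 r=9: 'd'=='d', l++,r--
l=1 r=8: 'b'=='b', l++,r--
l=2 r=7: 'd'=='d', l++,r--
l=3 r=6: 'b'=='b', l++,r--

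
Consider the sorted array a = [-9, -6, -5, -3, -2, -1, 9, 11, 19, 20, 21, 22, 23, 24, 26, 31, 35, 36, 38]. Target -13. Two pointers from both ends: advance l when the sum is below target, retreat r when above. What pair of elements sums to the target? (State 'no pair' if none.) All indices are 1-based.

no pair

[1,19] -9+38=29 >-13 → r--
[1,18] -9+36=27 >-13 → r--
[1,17] -9+35=26 >-13 → r--
[1,16] -9+31=22 >-13 → r--
[1,15] -9+26=17 >-13 → r--
[1,14] -9+24=15 >-13 → r--
[1,13] -9+23=14 >-13 → r--
[1,12] -9+22=13 >-13 → r--
[1,11] -9+21=12 >-13 → r--
[1,10] -9+20=11 >-13 → r--
[1,9] -9+19=10 >-13 → r--
[1,8] -9+11=2 >-13 → r--
[1,7] -9+9=0 >-13 → r--
[1,6] -9+-1=-10 >-13 → r--
[1,5] -9+-2=-11 >-13 → r--
[1,4] -9+-3=-12 >-13 → r--
[1,3] -9+-5=-14 <-13 → l++
[2,3] -6+-5=-11 >-13 → r--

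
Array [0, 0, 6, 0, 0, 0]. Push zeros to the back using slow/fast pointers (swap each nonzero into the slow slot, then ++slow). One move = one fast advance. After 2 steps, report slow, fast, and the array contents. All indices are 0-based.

slow=0, fast=2, a=[0, 0, 6, 0, 0, 0]

slow=0 fast=0: a[fast]=0, fast++
slow=0 fast=1: a[fast]=0, fast++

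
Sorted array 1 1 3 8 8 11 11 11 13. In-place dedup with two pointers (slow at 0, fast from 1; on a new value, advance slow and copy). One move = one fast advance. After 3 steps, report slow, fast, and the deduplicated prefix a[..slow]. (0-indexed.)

slow=2, fast=4, prefix=[1, 3, 8]

(s=0,f=1) a[fast]=1=a[slow] dup → fast++
(s=0,f=2) a[fast]=3≠a[slow]=1 write a[1]=3 → slow++,fast++
(s=1,f=3) a[fast]=8≠a[slow]=3 write a[2]=8 → slow++,fast++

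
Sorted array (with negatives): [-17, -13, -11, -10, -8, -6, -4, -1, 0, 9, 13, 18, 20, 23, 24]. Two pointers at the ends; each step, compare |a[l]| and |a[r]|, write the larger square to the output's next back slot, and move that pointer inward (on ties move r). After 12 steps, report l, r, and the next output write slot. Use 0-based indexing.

l=0 r=14: |-17|<=|24| out[14]=576, r--
l=0 r=13: |-17|<=|23| out[13]=529, r--
l=0 r=12: |-17|<=|20| out[12]=400, r--
l=0 r=11: |-17|<=|18| out[11]=324, r--
l=0 r=10: |-17|>|13| out[10]=289, l++
l=1 r=10: |-13|<=|13| out[9]=169, r--
l=1 r=9: |-13|>|9| out[8]=169, l++
l=2 r=9: |-11|>|9| out[7]=121, l++
l=3 r=9: |-10|>|9| out[6]=100, l++
l=4 r=9: |-8|<=|9| out[5]=81, r--
l=4 r=8: |-8|>|0| out[4]=64, l++
l=5 r=8: |-6|>|0| out[3]=36, l++

l=6, r=8, next write slot=2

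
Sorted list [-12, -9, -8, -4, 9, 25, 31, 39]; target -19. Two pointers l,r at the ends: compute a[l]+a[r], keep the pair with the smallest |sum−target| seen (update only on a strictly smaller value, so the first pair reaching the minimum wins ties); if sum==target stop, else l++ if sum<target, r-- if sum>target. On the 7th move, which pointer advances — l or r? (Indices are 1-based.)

[1,8] -12+39=27 d=46 * → r--
[1,7] -12+31=19 d=38 * → r--
[1,6] -12+25=13 d=32 * → r--
[1,5] -12+9=-3 d=16 * → r--
[1,4] -12+-4=-16 d=3 * → r--
[1,3] -12+-8=-20 d=1 * → l++
[2,3] -9+-8=-17 d=2 → r--

r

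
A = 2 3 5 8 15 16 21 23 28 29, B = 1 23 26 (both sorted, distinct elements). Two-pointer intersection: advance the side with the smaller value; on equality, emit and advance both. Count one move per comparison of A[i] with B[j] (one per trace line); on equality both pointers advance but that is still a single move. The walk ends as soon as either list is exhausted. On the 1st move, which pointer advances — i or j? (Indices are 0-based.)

[i=0,j=0] 2>1 → j++

j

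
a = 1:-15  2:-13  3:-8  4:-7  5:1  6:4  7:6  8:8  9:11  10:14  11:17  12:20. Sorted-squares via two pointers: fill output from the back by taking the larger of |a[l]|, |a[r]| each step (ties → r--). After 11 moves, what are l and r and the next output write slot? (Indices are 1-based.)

l=1 r=12: |-15|<=|20| out[12]=400, r--
l=1 r=11: |-15|<=|17| out[11]=289, r--
l=1 r=10: |-15|>|14| out[10]=225, l++
l=2 r=10: |-13|<=|14| out[9]=196, r--
l=2 r=9: |-13|>|11| out[8]=169, l++
l=3 r=9: |-8|<=|11| out[7]=121, r--
l=3 r=8: |-8|<=|8| out[6]=64, r--
l=3 r=7: |-8|>|6| out[5]=64, l++
l=4 r=7: |-7|>|6| out[4]=49, l++
l=5 r=7: |1|<=|6| out[3]=36, r--
l=5 r=6: |1|<=|4| out[2]=16, r--

l=5, r=5, next write slot=1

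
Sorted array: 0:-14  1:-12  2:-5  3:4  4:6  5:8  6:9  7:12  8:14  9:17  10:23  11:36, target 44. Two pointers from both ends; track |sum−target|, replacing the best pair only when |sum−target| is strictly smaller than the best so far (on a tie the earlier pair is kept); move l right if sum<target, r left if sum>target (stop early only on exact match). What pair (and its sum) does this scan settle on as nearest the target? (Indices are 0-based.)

[0,11] -14+36=22 d=22 * → l++
[1,11] -12+36=24 d=20 * → l++
[2,11] -5+36=31 d=13 * → l++
[3,11] 4+36=40 d=4 * → l++
[4,11] 6+36=42 d=2 * → l++
[5,11] 8+36=44 d=0 * → stop

pair (8, 36) with sum 44 (|Δ|=0)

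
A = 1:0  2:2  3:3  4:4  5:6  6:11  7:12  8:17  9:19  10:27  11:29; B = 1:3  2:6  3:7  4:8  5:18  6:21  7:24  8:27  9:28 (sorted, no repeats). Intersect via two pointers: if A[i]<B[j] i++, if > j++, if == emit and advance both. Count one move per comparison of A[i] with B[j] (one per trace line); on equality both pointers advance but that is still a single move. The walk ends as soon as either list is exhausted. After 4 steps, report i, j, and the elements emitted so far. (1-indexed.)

i=1 j=1: 0<3, i++
i=2 j=1: 2<3, i++
i=3 j=1: 3==3 emit, i++,j++
i=4 j=2: 4<6, i++

i=5, j=2, emitted=[3]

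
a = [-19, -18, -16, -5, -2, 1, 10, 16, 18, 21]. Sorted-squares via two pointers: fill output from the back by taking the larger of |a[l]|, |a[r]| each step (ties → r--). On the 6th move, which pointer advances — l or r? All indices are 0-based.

l

[0,9] |-19|<=|21| out[9]=441 → r--
[0,8] |-19|>|18| out[8]=361 → l++
[1,8] |-18|<=|18| out[7]=324 → r--
[1,7] |-18|>|16| out[6]=324 → l++
[2,7] |-16|<=|16| out[5]=256 → r--
[2,6] |-16|>|10| out[4]=256 → l++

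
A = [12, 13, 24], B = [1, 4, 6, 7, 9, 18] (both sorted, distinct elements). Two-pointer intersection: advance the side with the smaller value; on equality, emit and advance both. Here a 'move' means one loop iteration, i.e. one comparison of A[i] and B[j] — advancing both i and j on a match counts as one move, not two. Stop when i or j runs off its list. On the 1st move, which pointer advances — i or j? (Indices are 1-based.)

[i=1,j=1] 12>1 → j++

j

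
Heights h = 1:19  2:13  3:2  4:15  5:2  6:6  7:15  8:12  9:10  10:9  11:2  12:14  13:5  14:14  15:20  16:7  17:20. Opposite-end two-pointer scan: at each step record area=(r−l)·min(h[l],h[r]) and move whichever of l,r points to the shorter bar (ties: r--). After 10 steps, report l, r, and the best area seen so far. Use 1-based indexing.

[1,17] min(19,20)*16=304 best=304 * → l++
[2,17] min(13,20)*15=195 best=304 → l++
[3,17] min(2,20)*14=28 best=304 → l++
[4,17] min(15,20)*13=195 best=304 → l++
[5,17] min(2,20)*12=24 best=304 → l++
[6,17] min(6,20)*11=66 best=304 → l++
[7,17] min(15,20)*10=150 best=304 → l++
[8,17] min(12,20)*9=108 best=304 → l++
[9,17] min(10,20)*8=80 best=304 → l++
[10,17] min(9,20)*7=63 best=304 → l++

l=11, r=17, best area=304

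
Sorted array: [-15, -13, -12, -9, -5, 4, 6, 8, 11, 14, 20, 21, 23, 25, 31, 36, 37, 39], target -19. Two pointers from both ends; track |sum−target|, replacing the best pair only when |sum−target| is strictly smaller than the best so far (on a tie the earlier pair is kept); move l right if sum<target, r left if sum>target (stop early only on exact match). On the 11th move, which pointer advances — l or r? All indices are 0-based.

[0,17] -15+39=24 d=43 * → r--
[0,16] -15+37=22 d=41 * → r--
[0,15] -15+36=21 d=40 * → r--
[0,14] -15+31=16 d=35 * → r--
[0,13] -15+25=10 d=29 * → r--
[0,12] -15+23=8 d=27 * → r--
[0,11] -15+21=6 d=25 * → r--
[0,10] -15+20=5 d=24 * → r--
[0,9] -15+14=-1 d=18 * → r--
[0,8] -15+11=-4 d=15 * → r--
[0,7] -15+8=-7 d=12 * → r--

r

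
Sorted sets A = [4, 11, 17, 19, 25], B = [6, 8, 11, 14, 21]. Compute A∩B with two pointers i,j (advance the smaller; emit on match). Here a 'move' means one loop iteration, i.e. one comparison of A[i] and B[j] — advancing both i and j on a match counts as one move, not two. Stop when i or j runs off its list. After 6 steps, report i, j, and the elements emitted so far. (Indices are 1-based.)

i=4, j=5, emitted=[11]

[i=1,j=1] 4<6 → i++
[i=2,j=1] 11>6 → j++
[i=2,j=2] 11>8 → j++
[i=2,j=3] 11==11 emit → i++,j++
[i=3,j=4] 17>14 → j++
[i=3,j=5] 17<21 → i++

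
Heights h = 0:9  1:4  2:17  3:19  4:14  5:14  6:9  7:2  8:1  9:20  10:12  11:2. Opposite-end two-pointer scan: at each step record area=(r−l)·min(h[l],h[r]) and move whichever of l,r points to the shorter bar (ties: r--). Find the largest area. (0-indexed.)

max area = 119

[0,11] min(9,2)*11=22 best=22 * → r--
[0,10] min(9,12)*10=90 best=90 * → l++
[1,10] min(4,12)*9=36 best=90 → l++
[2,10] min(17,12)*8=96 best=96 * → r--
[2,9] min(17,20)*7=119 best=119 * → l++
[3,9] min(19,20)*6=114 best=119 → l++
[4,9] min(14,20)*5=70 best=119 → l++
[5,9] min(14,20)*4=56 best=119 → l++
[6,9] min(9,20)*3=27 best=119 → l++
[7,9] min(2,20)*2=4 best=119 → l++
[8,9] min(1,20)*1=1 best=119 → l++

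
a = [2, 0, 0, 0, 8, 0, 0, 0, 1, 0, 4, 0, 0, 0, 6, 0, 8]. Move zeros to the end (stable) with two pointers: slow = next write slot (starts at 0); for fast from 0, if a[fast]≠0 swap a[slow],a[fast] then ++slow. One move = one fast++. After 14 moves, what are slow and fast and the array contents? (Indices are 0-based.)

slow=4, fast=14, a=[2, 8, 1, 4, 0, 0, 0, 0, 0, 0, 0, 0, 0, 0, 6, 0, 8]

slow=0 fast=0: a[fast]=2≠0 swap→a[0]=2, slow++,fast++
slow=1 fast=1: a[fast]=0, fast++
slow=1 fast=2: a[fast]=0, fast++
slow=1 fast=3: a[fast]=0, fast++
slow=1 fast=4: a[fast]=8≠0 swap→a[1]=8, slow++,fast++
slow=2 fast=5: a[fast]=0, fast++
slow=2 fast=6: a[fast]=0, fast++
slow=2 fast=7: a[fast]=0, fast++
slow=2 fast=8: a[fast]=1≠0 swap→a[2]=1, slow++,fast++
slow=3 fast=9: a[fast]=0, fast++
slow=3 fast=10: a[fast]=4≠0 swap→a[3]=4, slow++,fast++
slow=4 fast=11: a[fast]=0, fast++
slow=4 fast=12: a[fast]=0, fast++
slow=4 fast=13: a[fast]=0, fast++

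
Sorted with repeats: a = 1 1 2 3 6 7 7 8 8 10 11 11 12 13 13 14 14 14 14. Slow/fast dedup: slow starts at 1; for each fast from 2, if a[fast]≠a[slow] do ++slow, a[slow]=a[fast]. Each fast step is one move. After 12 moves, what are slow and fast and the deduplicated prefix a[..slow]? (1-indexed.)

(s=1,f=2) a[fast]=1=a[slow] dup → fast++
(s=1,f=3) a[fast]=2≠a[slow]=1 write a[2]=2 → slow++,fast++
(s=2,f=4) a[fast]=3≠a[slow]=2 write a[3]=3 → slow++,fast++
(s=3,f=5) a[fast]=6≠a[slow]=3 write a[4]=6 → slow++,fast++
(s=4,f=6) a[fast]=7≠a[slow]=6 write a[5]=7 → slow++,fast++
(s=5,f=7) a[fast]=7=a[slow] dup → fast++
(s=5,f=8) a[fast]=8≠a[slow]=7 write a[6]=8 → slow++,fast++
(s=6,f=9) a[fast]=8=a[slow] dup → fast++
(s=6,f=10) a[fast]=10≠a[slow]=8 write a[7]=10 → slow++,fast++
(s=7,f=11) a[fast]=11≠a[slow]=10 write a[8]=11 → slow++,fast++
(s=8,f=12) a[fast]=11=a[slow] dup → fast++
(s=8,f=13) a[fast]=12≠a[slow]=11 write a[9]=12 → slow++,fast++

slow=9, fast=14, prefix=[1, 2, 3, 6, 7, 8, 10, 11, 12]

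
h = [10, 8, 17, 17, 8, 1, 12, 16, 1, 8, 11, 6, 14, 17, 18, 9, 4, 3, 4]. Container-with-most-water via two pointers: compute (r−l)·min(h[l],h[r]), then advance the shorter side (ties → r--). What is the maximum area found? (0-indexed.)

max area = 204

[0,18] min(10,4)*18=72 best=72 * → r--
[0,17] min(10,3)*17=51 best=72 → r--
[0,16] min(10,4)*16=64 best=72 → r--
[0,15] min(10,9)*15=135 best=135 * → r--
[0,14] min(10,18)*14=140 best=140 * → l++
[1,14] min(8,18)*13=104 best=140 → l++
[2,14] min(17,18)*12=204 best=204 * → l++
[3,14] min(17,18)*11=187 best=204 → l++
[4,14] min(8,18)*10=80 best=204 → l++
[5,14] min(1,18)*9=9 best=204 → l++
[6,14] min(12,18)*8=96 best=204 → l++
[7,14] min(16,18)*7=112 best=204 → l++
[8,14] min(1,18)*6=6 best=204 → l++
[9,14] min(8,18)*5=40 best=204 → l++
[10,14] min(11,18)*4=44 best=204 → l++
[11,14] min(6,18)*3=18 best=204 → l++
[12,14] min(14,18)*2=28 best=204 → l++
[13,14] min(17,18)*1=17 best=204 → l++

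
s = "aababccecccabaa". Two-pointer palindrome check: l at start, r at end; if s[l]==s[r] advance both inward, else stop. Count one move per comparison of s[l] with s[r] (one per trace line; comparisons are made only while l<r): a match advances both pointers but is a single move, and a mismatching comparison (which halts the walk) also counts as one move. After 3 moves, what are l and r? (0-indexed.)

l=3, r=11

l=0 r=14: 'a'=='a', l++,r--
l=1 r=13: 'a'=='a', l++,r--
l=2 r=12: 'b'=='b', l++,r--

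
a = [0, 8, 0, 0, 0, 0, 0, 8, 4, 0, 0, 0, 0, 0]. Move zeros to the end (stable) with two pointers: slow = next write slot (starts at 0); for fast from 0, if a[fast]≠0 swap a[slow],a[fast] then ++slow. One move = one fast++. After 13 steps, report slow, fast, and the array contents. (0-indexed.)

(s=0,f=0) a[fast]=0 → fast++
(s=0,f=1) a[fast]=8≠0 swap→a[0]=8 → slow++,fast++
(s=1,f=2) a[fast]=0 → fast++
(s=1,f=3) a[fast]=0 → fast++
(s=1,f=4) a[fast]=0 → fast++
(s=1,f=5) a[fast]=0 → fast++
(s=1,f=6) a[fast]=0 → fast++
(s=1,f=7) a[fast]=8≠0 swap→a[1]=8 → slow++,fast++
(s=2,f=8) a[fast]=4≠0 swap→a[2]=4 → slow++,fast++
(s=3,f=9) a[fast]=0 → fast++
(s=3,f=10) a[fast]=0 → fast++
(s=3,f=11) a[fast]=0 → fast++
(s=3,f=12) a[fast]=0 → fast++

slow=3, fast=13, a=[8, 8, 4, 0, 0, 0, 0, 0, 0, 0, 0, 0, 0, 0]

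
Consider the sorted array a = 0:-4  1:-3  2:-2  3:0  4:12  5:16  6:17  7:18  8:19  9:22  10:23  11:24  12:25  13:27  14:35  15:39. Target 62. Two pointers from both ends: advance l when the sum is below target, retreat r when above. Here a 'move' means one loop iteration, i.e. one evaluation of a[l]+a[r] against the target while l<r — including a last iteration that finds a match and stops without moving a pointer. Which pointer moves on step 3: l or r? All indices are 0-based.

l

[0,15] -4+39=35 <62 → l++
[1,15] -3+39=36 <62 → l++
[2,15] -2+39=37 <62 → l++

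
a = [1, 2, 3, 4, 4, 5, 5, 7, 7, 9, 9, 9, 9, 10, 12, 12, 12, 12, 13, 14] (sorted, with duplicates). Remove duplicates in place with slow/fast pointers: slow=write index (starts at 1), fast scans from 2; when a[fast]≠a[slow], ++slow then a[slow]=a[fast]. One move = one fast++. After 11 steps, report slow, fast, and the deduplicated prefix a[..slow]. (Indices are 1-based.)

slow=7, fast=13, prefix=[1, 2, 3, 4, 5, 7, 9]

(s=1,f=2) a[fast]=2≠a[slow]=1 write a[2]=2 → slow++,fast++
(s=2,f=3) a[fast]=3≠a[slow]=2 write a[3]=3 → slow++,fast++
(s=3,f=4) a[fast]=4≠a[slow]=3 write a[4]=4 → slow++,fast++
(s=4,f=5) a[fast]=4=a[slow] dup → fast++
(s=4,f=6) a[fast]=5≠a[slow]=4 write a[5]=5 → slow++,fast++
(s=5,f=7) a[fast]=5=a[slow] dup → fast++
(s=5,f=8) a[fast]=7≠a[slow]=5 write a[6]=7 → slow++,fast++
(s=6,f=9) a[fast]=7=a[slow] dup → fast++
(s=6,f=10) a[fast]=9≠a[slow]=7 write a[7]=9 → slow++,fast++
(s=7,f=11) a[fast]=9=a[slow] dup → fast++
(s=7,f=12) a[fast]=9=a[slow] dup → fast++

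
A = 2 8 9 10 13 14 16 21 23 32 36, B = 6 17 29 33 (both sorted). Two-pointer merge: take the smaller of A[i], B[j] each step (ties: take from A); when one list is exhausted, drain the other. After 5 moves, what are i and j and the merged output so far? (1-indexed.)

[i=1,j=1] A[i]=2<=B[j]=6 take 2 → i++
[i=2,j=1] A[i]=8>B[j]=6 take 6 → j++
[i=2,j=2] A[i]=8<=B[j]=17 take 8 → i++
[i=3,j=2] A[i]=9<=B[j]=17 take 9 → i++
[i=4,j=2] A[i]=10<=B[j]=17 take 10 → i++

i=5, j=2, merged so far=[2, 6, 8, 9, 10]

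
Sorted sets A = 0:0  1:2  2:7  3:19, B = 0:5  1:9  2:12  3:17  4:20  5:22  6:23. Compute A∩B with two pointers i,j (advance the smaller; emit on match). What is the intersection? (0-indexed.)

[i=0,j=0] 0<5 → i++
[i=1,j=0] 2<5 → i++
[i=2,j=0] 7>5 → j++
[i=2,j=1] 7<9 → i++
[i=3,j=1] 19>9 → j++
[i=3,j=2] 19>12 → j++
[i=3,j=3] 19>17 → j++
[i=3,j=4] 19<20 → i++

intersection = []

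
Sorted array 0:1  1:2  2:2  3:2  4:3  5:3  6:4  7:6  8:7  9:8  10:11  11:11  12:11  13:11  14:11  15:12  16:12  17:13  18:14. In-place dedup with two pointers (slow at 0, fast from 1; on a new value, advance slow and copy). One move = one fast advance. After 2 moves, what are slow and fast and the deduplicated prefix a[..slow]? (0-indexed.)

slow=0 fast=1: a[fast]=2≠a[slow]=1 write a[1]=2, slow++,fast++
slow=1 fast=2: a[fast]=2=a[slow] dup, fast++

slow=1, fast=3, prefix=[1, 2]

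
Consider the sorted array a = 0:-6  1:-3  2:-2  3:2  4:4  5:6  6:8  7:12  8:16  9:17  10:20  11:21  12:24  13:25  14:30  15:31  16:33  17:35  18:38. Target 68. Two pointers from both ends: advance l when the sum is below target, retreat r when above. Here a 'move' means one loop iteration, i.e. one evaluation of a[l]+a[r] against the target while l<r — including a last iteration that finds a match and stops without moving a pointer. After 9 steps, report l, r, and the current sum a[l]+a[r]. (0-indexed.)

l=9, r=18, sum=55

[0,18] -6+38=32 <68 → l++
[1,18] -3+38=35 <68 → l++
[2,18] -2+38=36 <68 → l++
[3,18] 2+38=40 <68 → l++
[4,18] 4+38=42 <68 → l++
[5,18] 6+38=44 <68 → l++
[6,18] 8+38=46 <68 → l++
[7,18] 12+38=50 <68 → l++
[8,18] 16+38=54 <68 → l++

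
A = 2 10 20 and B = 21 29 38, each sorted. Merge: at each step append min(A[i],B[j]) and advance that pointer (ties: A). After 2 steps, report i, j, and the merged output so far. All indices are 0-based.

i=2, j=0, merged so far=[2, 10]

i=0 j=0: A[i]=2<=B[j]=21 take 2, i++
i=1 j=0: A[i]=10<=B[j]=21 take 10, i++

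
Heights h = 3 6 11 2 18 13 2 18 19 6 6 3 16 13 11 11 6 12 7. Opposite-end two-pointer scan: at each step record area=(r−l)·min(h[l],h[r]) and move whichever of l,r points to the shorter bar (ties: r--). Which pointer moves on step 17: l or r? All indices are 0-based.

[0,18] min(3,7)*18=54 best=54 * → l++
[1,18] min(6,7)*17=102 best=102 * → l++
[2,18] min(11,7)*16=112 best=112 * → r--
[2,17] min(11,12)*15=165 best=165 * → l++
[3,17] min(2,12)*14=28 best=165 → l++
[4,17] min(18,12)*13=156 best=165 → r--
[4,16] min(18,6)*12=72 best=165 → r--
[4,15] min(18,11)*11=121 best=165 → r--
[4,14] min(18,11)*10=110 best=165 → r--
[4,13] min(18,13)*9=117 best=165 → r--
[4,12] min(18,16)*8=128 best=165 → r--
[4,11] min(18,3)*7=21 best=165 → r--
[4,10] min(18,6)*6=36 best=165 → r--
[4,9] min(18,6)*5=30 best=165 → r--
[4,8] min(18,19)*4=72 best=165 → l++
[5,8] min(13,19)*3=39 best=165 → l++
[6,8] min(2,19)*2=4 best=165 → l++

l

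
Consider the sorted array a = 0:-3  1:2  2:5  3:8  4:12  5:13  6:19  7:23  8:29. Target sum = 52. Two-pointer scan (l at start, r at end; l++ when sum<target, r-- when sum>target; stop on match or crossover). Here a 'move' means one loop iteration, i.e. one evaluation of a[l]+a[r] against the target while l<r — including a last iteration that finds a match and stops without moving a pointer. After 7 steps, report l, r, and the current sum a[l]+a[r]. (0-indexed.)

l=7, r=8, sum=52

l=0 r=8: -3+29=26 <52, l++
l=1 r=8: 2+29=31 <52, l++
l=2 r=8: 5+29=34 <52, l++
l=3 r=8: 8+29=37 <52, l++
l=4 r=8: 12+29=41 <52, l++
l=5 r=8: 13+29=42 <52, l++
l=6 r=8: 19+29=48 <52, l++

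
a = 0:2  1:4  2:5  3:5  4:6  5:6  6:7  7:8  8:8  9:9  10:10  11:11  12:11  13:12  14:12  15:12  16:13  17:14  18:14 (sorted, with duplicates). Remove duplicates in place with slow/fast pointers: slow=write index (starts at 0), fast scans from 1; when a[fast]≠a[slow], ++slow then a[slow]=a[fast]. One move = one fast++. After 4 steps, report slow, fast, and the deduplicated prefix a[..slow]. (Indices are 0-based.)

slow=3, fast=5, prefix=[2, 4, 5, 6]

(s=0,f=1) a[fast]=4≠a[slow]=2 write a[1]=4 → slow++,fast++
(s=1,f=2) a[fast]=5≠a[slow]=4 write a[2]=5 → slow++,fast++
(s=2,f=3) a[fast]=5=a[slow] dup → fast++
(s=2,f=4) a[fast]=6≠a[slow]=5 write a[3]=6 → slow++,fast++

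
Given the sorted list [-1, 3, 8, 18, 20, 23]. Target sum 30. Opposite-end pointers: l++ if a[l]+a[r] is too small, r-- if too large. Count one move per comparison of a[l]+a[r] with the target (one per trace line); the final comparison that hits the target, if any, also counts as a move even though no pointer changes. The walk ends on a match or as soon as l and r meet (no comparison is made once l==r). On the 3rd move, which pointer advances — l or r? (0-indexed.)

[0,5] -1+23=22 <30 → l++
[1,5] 3+23=26 <30 → l++
[2,5] 8+23=31 >30 → r--

r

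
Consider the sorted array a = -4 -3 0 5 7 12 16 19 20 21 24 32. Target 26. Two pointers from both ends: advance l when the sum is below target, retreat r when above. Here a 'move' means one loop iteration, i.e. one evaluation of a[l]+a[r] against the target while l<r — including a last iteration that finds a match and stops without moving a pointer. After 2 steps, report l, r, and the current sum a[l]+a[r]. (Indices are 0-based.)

[0,11] -4+32=28 >26 → r--
[0,10] -4+24=20 <26 → l++

l=1, r=10, sum=21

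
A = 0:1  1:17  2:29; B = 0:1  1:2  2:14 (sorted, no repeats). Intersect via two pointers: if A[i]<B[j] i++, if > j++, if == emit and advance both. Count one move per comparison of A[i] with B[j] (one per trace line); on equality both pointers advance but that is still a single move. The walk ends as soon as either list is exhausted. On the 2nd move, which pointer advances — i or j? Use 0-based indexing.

j

i=0 j=0: 1==1 emit, i++,j++
i=1 j=1: 17>2, j++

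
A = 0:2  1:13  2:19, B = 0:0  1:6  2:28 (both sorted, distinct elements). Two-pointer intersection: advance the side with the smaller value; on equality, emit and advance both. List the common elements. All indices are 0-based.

i=0 j=0: 2>0, j++
i=0 j=1: 2<6, i++
i=1 j=1: 13>6, j++
i=1 j=2: 13<28, i++
i=2 j=2: 19<28, i++

intersection = []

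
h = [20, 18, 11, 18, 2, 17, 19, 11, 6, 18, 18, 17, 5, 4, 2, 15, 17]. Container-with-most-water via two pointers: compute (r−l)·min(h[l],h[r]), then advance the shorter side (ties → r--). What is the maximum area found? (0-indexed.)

[0,16] min(20,17)*16=272 best=272 * → r--
[0,15] min(20,15)*15=225 best=272 → r--
[0,14] min(20,2)*14=28 best=272 → r--
[0,13] min(20,4)*13=52 best=272 → r--
[0,12] min(20,5)*12=60 best=272 → r--
[0,11] min(20,17)*11=187 best=272 → r--
[0,10] min(20,18)*10=180 best=272 → r--
[0,9] min(20,18)*9=162 best=272 → r--
[0,8] min(20,6)*8=48 best=272 → r--
[0,7] min(20,11)*7=77 best=272 → r--
[0,6] min(20,19)*6=114 best=272 → r--
[0,5] min(20,17)*5=85 best=272 → r--
[0,4] min(20,2)*4=8 best=272 → r--
[0,3] min(20,18)*3=54 best=272 → r--
[0,2] min(20,11)*2=22 best=272 → r--
[0,1] min(20,18)*1=18 best=272 → r--

max area = 272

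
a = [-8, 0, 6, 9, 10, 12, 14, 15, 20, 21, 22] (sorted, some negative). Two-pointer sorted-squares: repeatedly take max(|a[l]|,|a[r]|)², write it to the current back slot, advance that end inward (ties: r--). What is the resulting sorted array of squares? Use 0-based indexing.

[0, 36, 64, 81, 100, 144, 196, 225, 400, 441, 484]

[0,10] |-8|<=|22| out[10]=484 → r--
[0,9] |-8|<=|21| out[9]=441 → r--
[0,8] |-8|<=|20| out[8]=400 → r--
[0,7] |-8|<=|15| out[7]=225 → r--
[0,6] |-8|<=|14| out[6]=196 → r--
[0,5] |-8|<=|12| out[5]=144 → r--
[0,4] |-8|<=|10| out[4]=100 → r--
[0,3] |-8|<=|9| out[3]=81 → r--
[0,2] |-8|>|6| out[2]=64 → l++
[1,2] |0|<=|6| out[1]=36 → r--
[1,1] |0|<=|0| out[0]=0 → r--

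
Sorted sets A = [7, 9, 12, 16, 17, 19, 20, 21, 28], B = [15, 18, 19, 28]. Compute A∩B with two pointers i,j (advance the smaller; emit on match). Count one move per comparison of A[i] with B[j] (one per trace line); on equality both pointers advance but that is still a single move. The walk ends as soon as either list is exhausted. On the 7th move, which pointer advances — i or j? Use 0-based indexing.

[i=0,j=0] 7<15 → i++
[i=1,j=0] 9<15 → i++
[i=2,j=0] 12<15 → i++
[i=3,j=0] 16>15 → j++
[i=3,j=1] 16<18 → i++
[i=4,j=1] 17<18 → i++
[i=5,j=1] 19>18 → j++

j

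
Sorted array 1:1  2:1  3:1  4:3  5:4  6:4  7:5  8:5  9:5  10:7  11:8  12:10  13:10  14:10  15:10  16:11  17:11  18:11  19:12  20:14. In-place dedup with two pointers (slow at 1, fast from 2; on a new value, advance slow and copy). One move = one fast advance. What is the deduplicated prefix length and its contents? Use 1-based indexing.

length 10; prefix = [1, 3, 4, 5, 7, 8, 10, 11, 12, 14]

(s=1,f=2) a[fast]=1=a[slow] dup → fast++
(s=1,f=3) a[fast]=1=a[slow] dup → fast++
(s=1,f=4) a[fast]=3≠a[slow]=1 write a[2]=3 → slow++,fast++
(s=2,f=5) a[fast]=4≠a[slow]=3 write a[3]=4 → slow++,fast++
(s=3,f=6) a[fast]=4=a[slow] dup → fast++
(s=3,f=7) a[fast]=5≠a[slow]=4 write a[4]=5 → slow++,fast++
(s=4,f=8) a[fast]=5=a[slow] dup → fast++
(s=4,f=9) a[fast]=5=a[slow] dup → fast++
(s=4,f=10) a[fast]=7≠a[slow]=5 write a[5]=7 → slow++,fast++
(s=5,f=11) a[fast]=8≠a[slow]=7 write a[6]=8 → slow++,fast++
(s=6,f=12) a[fast]=10≠a[slow]=8 write a[7]=10 → slow++,fast++
(s=7,f=13) a[fast]=10=a[slow] dup → fast++
(s=7,f=14) a[fast]=10=a[slow] dup → fast++
(s=7,f=15) a[fast]=10=a[slow] dup → fast++
(s=7,f=16) a[fast]=11≠a[slow]=10 write a[8]=11 → slow++,fast++
(s=8,f=17) a[fast]=11=a[slow] dup → fast++
(s=8,f=18) a[fast]=11=a[slow] dup → fast++
(s=8,f=19) a[fast]=12≠a[slow]=11 write a[9]=12 → slow++,fast++
(s=9,f=20) a[fast]=14≠a[slow]=12 write a[10]=14 → slow++,fast++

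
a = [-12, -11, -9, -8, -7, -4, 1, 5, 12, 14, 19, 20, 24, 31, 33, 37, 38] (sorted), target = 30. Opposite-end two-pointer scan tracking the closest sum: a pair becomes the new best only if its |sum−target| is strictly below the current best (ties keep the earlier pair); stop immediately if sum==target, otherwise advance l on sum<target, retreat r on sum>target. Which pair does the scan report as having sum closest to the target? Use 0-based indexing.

[0,16] -12+38=26 d=4 * → l++
[1,16] -11+38=27 d=3 * → l++
[2,16] -9+38=29 d=1 * → l++
[3,16] -8+38=30 d=0 * → stop

pair (-8, 38) with sum 30 (|Δ|=0)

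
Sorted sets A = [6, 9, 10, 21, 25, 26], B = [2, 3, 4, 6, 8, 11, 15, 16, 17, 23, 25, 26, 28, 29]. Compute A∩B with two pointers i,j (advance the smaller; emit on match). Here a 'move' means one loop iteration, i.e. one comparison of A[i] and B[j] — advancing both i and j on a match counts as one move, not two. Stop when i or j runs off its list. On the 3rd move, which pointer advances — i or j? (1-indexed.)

i=1 j=1: 6>2, j++
i=1 j=2: 6>3, j++
i=1 j=3: 6>4, j++

j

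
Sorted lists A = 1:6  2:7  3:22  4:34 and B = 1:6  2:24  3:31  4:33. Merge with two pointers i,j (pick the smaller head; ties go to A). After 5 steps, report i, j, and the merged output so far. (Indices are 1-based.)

[i=1,j=1] A[i]=6<=B[j]=6 take 6 → i++
[i=2,j=1] A[i]=7>B[j]=6 take 6 → j++
[i=2,j=2] A[i]=7<=B[j]=24 take 7 → i++
[i=3,j=2] A[i]=22<=B[j]=24 take 22 → i++
[i=4,j=2] A[i]=34>B[j]=24 take 24 → j++

i=4, j=3, merged so far=[6, 6, 7, 22, 24]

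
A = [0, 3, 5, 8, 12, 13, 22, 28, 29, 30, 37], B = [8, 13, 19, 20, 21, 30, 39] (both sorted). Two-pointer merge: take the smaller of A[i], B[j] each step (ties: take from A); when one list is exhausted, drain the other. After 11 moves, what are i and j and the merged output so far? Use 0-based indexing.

i=6, j=5, merged so far=[0, 3, 5, 8, 8, 12, 13, 13, 19, 20, 21]

i=0 j=0: A[i]=0<=B[j]=8 take 0, i++
i=1 j=0: A[i]=3<=B[j]=8 take 3, i++
i=2 j=0: A[i]=5<=B[j]=8 take 5, i++
i=3 j=0: A[i]=8<=B[j]=8 take 8, i++
i=4 j=0: A[i]=12>B[j]=8 take 8, j++
i=4 j=1: A[i]=12<=B[j]=13 take 12, i++
i=5 j=1: A[i]=13<=B[j]=13 take 13, i++
i=6 j=1: A[i]=22>B[j]=13 take 13, j++
i=6 j=2: A[i]=22>B[j]=19 take 19, j++
i=6 j=3: A[i]=22>B[j]=20 take 20, j++
i=6 j=4: A[i]=22>B[j]=21 take 21, j++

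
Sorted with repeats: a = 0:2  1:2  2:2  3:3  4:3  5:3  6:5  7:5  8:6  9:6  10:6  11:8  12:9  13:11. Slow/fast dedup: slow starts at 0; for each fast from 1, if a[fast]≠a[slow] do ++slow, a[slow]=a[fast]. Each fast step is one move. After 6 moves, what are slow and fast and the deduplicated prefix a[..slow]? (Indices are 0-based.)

(s=0,f=1) a[fast]=2=a[slow] dup → fast++
(s=0,f=2) a[fast]=2=a[slow] dup → fast++
(s=0,f=3) a[fast]=3≠a[slow]=2 write a[1]=3 → slow++,fast++
(s=1,f=4) a[fast]=3=a[slow] dup → fast++
(s=1,f=5) a[fast]=3=a[slow] dup → fast++
(s=1,f=6) a[fast]=5≠a[slow]=3 write a[2]=5 → slow++,fast++

slow=2, fast=7, prefix=[2, 3, 5]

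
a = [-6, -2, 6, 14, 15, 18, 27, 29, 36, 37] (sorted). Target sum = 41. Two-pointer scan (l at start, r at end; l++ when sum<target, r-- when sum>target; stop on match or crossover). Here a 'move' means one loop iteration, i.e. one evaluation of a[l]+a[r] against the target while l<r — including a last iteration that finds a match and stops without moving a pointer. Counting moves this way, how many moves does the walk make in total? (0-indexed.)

[0,9] -6+37=31 <41 → l++
[1,9] -2+37=35 <41 → l++
[2,9] 6+37=43 >41 → r--
[2,8] 6+36=42 >41 → r--
[2,7] 6+29=35 <41 → l++
[3,7] 14+29=43 >41 → r--
[3,6] 14+27=41 → found

7 moves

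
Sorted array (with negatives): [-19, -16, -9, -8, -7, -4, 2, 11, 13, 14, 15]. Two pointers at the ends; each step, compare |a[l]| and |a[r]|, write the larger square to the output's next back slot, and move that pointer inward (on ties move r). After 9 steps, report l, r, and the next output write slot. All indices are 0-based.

[0,10] |-19|>|15| out[10]=361 → l++
[1,10] |-16|>|15| out[9]=256 → l++
[2,10] |-9|<=|15| out[8]=225 → r--
[2,9] |-9|<=|14| out[7]=196 → r--
[2,8] |-9|<=|13| out[6]=169 → r--
[2,7] |-9|<=|11| out[5]=121 → r--
[2,6] |-9|>|2| out[4]=81 → l++
[3,6] |-8|>|2| out[3]=64 → l++
[4,6] |-7|>|2| out[2]=49 → l++

l=5, r=6, next write slot=1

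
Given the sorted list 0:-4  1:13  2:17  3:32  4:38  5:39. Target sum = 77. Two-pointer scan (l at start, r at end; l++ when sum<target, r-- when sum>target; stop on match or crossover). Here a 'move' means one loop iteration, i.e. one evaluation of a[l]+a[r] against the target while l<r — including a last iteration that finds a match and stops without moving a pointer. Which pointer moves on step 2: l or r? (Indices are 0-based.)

[0,5] -4+39=35 <77 → l++
[1,5] 13+39=52 <77 → l++

l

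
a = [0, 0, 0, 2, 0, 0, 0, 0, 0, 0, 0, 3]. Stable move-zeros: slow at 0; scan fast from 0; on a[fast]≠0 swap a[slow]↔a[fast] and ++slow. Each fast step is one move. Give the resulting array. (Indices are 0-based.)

[2, 3, 0, 0, 0, 0, 0, 0, 0, 0, 0, 0]

(s=0,f=0) a[fast]=0 → fast++
(s=0,f=1) a[fast]=0 → fast++
(s=0,f=2) a[fast]=0 → fast++
(s=0,f=3) a[fast]=2≠0 swap→a[0]=2 → slow++,fast++
(s=1,f=4) a[fast]=0 → fast++
(s=1,f=5) a[fast]=0 → fast++
(s=1,f=6) a[fast]=0 → fast++
(s=1,f=7) a[fast]=0 → fast++
(s=1,f=8) a[fast]=0 → fast++
(s=1,f=9) a[fast]=0 → fast++
(s=1,f=10) a[fast]=0 → fast++
(s=1,f=11) a[fast]=3≠0 swap→a[1]=3 → slow++,fast++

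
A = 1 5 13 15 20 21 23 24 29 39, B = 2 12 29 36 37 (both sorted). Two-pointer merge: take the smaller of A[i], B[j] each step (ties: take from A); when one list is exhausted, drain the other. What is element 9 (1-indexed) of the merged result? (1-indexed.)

merged[9] = 23

[i=1,j=1] A[i]=1<=B[j]=2 take 1 → i++
[i=2,j=1] A[i]=5>B[j]=2 take 2 → j++
[i=2,j=2] A[i]=5<=B[j]=12 take 5 → i++
[i=3,j=2] A[i]=13>B[j]=12 take 12 → j++
[i=3,j=3] A[i]=13<=B[j]=29 take 13 → i++
[i=4,j=3] A[i]=15<=B[j]=29 take 15 → i++
[i=5,j=3] A[i]=20<=B[j]=29 take 20 → i++
[i=6,j=3] A[i]=21<=B[j]=29 take 21 → i++
[i=7,j=3] A[i]=23<=B[j]=29 take 23 → i++
[i=8,j=3] A[i]=24<=B[j]=29 take 24 → i++
[i=9,j=3] A[i]=29<=B[j]=29 take 29 → i++
[i=10,j=3] A[i]=39>B[j]=29 take 29 → j++
[i=10,j=4] A[i]=39>B[j]=36 take 36 → j++
[i=10,j=5] A[i]=39>B[j]=37 take 37 → j++
[i=10,j=6] B done, take A[i]=39 → i++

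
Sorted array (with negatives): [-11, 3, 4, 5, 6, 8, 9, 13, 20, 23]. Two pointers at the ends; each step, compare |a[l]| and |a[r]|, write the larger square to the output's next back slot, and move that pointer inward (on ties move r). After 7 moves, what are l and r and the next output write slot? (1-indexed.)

l=1 r=10: |-11|<=|23| out[10]=529, r--
l=1 r=9: |-11|<=|20| out[9]=400, r--
l=1 r=8: |-11|<=|13| out[8]=169, r--
l=1 r=7: |-11|>|9| out[7]=121, l++
l=2 r=7: |3|<=|9| out[6]=81, r--
l=2 r=6: |3|<=|8| out[5]=64, r--
l=2 r=5: |3|<=|6| out[4]=36, r--

l=2, r=4, next write slot=3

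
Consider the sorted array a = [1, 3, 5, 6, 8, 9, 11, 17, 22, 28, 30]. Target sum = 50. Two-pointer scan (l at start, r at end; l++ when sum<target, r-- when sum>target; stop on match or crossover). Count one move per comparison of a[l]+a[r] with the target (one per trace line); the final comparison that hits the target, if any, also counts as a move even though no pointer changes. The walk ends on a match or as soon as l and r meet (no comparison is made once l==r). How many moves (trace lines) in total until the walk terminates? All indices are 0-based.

10 moves

l=0 r=10: 1+30=31 <50, l++
l=1 r=10: 3+30=33 <50, l++
l=2 r=10: 5+30=35 <50, l++
l=3 r=10: 6+30=36 <50, l++
l=4 r=10: 8+30=38 <50, l++
l=5 r=10: 9+30=39 <50, l++
l=6 r=10: 11+30=41 <50, l++
l=7 r=10: 17+30=47 <50, l++
l=8 r=10: 22+30=52 >50, r--
l=8 r=9: 22+28=50, found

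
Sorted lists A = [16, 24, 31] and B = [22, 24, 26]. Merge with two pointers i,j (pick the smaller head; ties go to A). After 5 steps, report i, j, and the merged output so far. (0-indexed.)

i=0 j=0: A[i]=16<=B[j]=22 take 16, i++
i=1 j=0: A[i]=24>B[j]=22 take 22, j++
i=1 j=1: A[i]=24<=B[j]=24 take 24, i++
i=2 j=1: A[i]=31>B[j]=24 take 24, j++
i=2 j=2: A[i]=31>B[j]=26 take 26, j++

i=2, j=3, merged so far=[16, 22, 24, 24, 26]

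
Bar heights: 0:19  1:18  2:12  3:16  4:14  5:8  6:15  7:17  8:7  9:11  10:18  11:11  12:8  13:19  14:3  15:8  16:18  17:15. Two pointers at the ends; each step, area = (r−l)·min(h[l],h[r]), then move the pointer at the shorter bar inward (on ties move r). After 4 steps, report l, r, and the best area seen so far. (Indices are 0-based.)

[0,17] min(19,15)*17=255 best=255 * → r--
[0,16] min(19,18)*16=288 best=288 * → r--
[0,15] min(19,8)*15=120 best=288 → r--
[0,14] min(19,3)*14=42 best=288 → r--

l=0, r=13, best area=288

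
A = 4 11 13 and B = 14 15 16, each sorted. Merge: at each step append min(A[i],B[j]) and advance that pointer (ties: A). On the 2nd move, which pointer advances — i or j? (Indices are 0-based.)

i=0 j=0: A[i]=4<=B[j]=14 take 4, i++
i=1 j=0: A[i]=11<=B[j]=14 take 11, i++

i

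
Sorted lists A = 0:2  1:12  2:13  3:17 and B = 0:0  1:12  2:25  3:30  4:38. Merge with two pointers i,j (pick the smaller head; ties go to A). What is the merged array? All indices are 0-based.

[0, 2, 12, 12, 13, 17, 25, 30, 38]

[i=0,j=0] A[i]=2>B[j]=0 take 0 → j++
[i=0,j=1] A[i]=2<=B[j]=12 take 2 → i++
[i=1,j=1] A[i]=12<=B[j]=12 take 12 → i++
[i=2,j=1] A[i]=13>B[j]=12 take 12 → j++
[i=2,j=2] A[i]=13<=B[j]=25 take 13 → i++
[i=3,j=2] A[i]=17<=B[j]=25 take 17 → i++
[i=4,j=2] A done, take B[j]=25 → j++
[i=4,j=3] A done, take B[j]=30 → j++
[i=4,j=4] A done, take B[j]=38 → j++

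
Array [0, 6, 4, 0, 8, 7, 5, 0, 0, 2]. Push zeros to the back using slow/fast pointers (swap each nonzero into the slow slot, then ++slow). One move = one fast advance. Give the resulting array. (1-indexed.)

slow=1 fast=1: a[fast]=0, fast++
slow=1 fast=2: a[fast]=6≠0 swap→a[1]=6, slow++,fast++
slow=2 fast=3: a[fast]=4≠0 swap→a[2]=4, slow++,fast++
slow=3 fast=4: a[fast]=0, fast++
slow=3 fast=5: a[fast]=8≠0 swap→a[3]=8, slow++,fast++
slow=4 fast=6: a[fast]=7≠0 swap→a[4]=7, slow++,fast++
slow=5 fast=7: a[fast]=5≠0 swap→a[5]=5, slow++,fast++
slow=6 fast=8: a[fast]=0, fast++
slow=6 fast=9: a[fast]=0, fast++
slow=6 fast=10: a[fast]=2≠0 swap→a[6]=2, slow++,fast++

[6, 4, 8, 7, 5, 2, 0, 0, 0, 0]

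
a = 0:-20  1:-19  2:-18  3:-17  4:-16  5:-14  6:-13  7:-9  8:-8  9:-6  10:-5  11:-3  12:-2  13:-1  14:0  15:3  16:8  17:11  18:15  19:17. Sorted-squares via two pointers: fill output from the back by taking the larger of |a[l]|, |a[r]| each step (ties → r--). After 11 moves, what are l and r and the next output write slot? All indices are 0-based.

[0,19] |-20|>|17| out[19]=400 → l++
[1,19] |-19|>|17| out[18]=361 → l++
[2,19] |-18|>|17| out[17]=324 → l++
[3,19] |-17|<=|17| out[16]=289 → r--
[3,18] |-17|>|15| out[15]=289 → l++
[4,18] |-16|>|15| out[14]=256 → l++
[5,18] |-14|<=|15| out[13]=225 → r--
[5,17] |-14|>|11| out[12]=196 → l++
[6,17] |-13|>|11| out[11]=169 → l++
[7,17] |-9|<=|11| out[10]=121 → r--
[7,16] |-9|>|8| out[9]=81 → l++

l=8, r=16, next write slot=8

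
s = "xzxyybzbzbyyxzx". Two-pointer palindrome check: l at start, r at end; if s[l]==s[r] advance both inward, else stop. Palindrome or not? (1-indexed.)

palindrome

[1,15] 'x'=='x' → l++,r--
[2,14] 'z'=='z' → l++,r--
[3,13] 'x'=='x' → l++,r--
[4,12] 'y'=='y' → l++,r--
[5,11] 'y'=='y' → l++,r--
[6,10] 'b'=='b' → l++,r--
[7,9] 'z'=='z' → l++,r--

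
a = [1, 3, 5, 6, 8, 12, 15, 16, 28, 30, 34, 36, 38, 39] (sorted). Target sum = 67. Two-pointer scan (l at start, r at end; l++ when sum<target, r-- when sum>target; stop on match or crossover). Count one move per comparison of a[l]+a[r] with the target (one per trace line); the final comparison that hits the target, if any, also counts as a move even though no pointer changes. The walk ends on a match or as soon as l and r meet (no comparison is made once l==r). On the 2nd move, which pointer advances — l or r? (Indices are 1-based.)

l

l=1 r=14: 1+39=40 <67, l++
l=2 r=14: 3+39=42 <67, l++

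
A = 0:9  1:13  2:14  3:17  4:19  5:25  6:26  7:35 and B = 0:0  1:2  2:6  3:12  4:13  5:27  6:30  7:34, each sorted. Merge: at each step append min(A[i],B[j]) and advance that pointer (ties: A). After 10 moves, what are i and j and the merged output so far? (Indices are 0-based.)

i=5, j=5, merged so far=[0, 2, 6, 9, 12, 13, 13, 14, 17, 19]

[i=0,j=0] A[i]=9>B[j]=0 take 0 → j++
[i=0,j=1] A[i]=9>B[j]=2 take 2 → j++
[i=0,j=2] A[i]=9>B[j]=6 take 6 → j++
[i=0,j=3] A[i]=9<=B[j]=12 take 9 → i++
[i=1,j=3] A[i]=13>B[j]=12 take 12 → j++
[i=1,j=4] A[i]=13<=B[j]=13 take 13 → i++
[i=2,j=4] A[i]=14>B[j]=13 take 13 → j++
[i=2,j=5] A[i]=14<=B[j]=27 take 14 → i++
[i=3,j=5] A[i]=17<=B[j]=27 take 17 → i++
[i=4,j=5] A[i]=19<=B[j]=27 take 19 → i++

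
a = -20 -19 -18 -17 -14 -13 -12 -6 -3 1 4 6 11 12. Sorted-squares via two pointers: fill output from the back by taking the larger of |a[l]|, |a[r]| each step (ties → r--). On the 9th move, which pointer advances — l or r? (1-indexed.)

r

[1,14] |-20|>|12| out[14]=400 → l++
[2,14] |-19|>|12| out[13]=361 → l++
[3,14] |-18|>|12| out[12]=324 → l++
[4,14] |-17|>|12| out[11]=289 → l++
[5,14] |-14|>|12| out[10]=196 → l++
[6,14] |-13|>|12| out[9]=169 → l++
[7,14] |-12|<=|12| out[8]=144 → r--
[7,13] |-12|>|11| out[7]=144 → l++
[8,13] |-6|<=|11| out[6]=121 → r--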